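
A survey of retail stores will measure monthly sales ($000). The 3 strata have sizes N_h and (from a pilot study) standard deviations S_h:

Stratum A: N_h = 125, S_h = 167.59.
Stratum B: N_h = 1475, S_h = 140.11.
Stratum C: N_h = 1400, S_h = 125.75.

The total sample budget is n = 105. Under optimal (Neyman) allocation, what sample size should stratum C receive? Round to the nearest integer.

46

Neyman allocation: n_h = n · N_h S_h / Σ N_i S_i, with n = 105.
  stratum A: N_h·S_h = 125·167.59 = 20948.75
  stratum B: N_h·S_h = 1475·140.11 = 206662.25
  stratum C: N_h·S_h = 1400·125.75 = 176050.00
Σ N_h S_h = 403661.00
n for stratum C = 105·176050.00/403661.00 = 45.794 → 46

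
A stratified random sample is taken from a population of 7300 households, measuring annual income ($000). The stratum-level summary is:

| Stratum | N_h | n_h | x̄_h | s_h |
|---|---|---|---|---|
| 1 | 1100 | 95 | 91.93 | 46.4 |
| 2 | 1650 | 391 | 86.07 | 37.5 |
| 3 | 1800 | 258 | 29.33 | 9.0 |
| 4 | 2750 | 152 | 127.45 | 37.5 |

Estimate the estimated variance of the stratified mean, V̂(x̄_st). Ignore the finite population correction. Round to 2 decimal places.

V̂(x̄_st) ≈ 2.03

V̂(x̄_st) = Σ W_h² s_h²/n_h, with W_h = N_h/N and N = 7300:
  stratum 1: (1100/7300)²·46.4²/95 = 0.514579
  stratum 2: (1650/7300)²·37.5²/391 = 0.183742
  stratum 3: (1800/7300)²·9.0²/258 = 0.0190882
  stratum 4: (2750/7300)²·37.5²/152 = 1.31292
V̂(x̄_st) = 2.03033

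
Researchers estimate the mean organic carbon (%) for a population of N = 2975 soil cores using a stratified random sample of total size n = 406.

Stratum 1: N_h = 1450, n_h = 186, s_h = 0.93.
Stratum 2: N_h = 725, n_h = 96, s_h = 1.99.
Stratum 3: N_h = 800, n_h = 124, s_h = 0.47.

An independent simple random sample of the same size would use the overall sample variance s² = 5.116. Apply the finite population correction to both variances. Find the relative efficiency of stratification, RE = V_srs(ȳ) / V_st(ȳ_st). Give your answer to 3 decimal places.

V̂(ȳ_st) = Σ W_h² (1 − n_h/N_h) s_h²/n_h, with W_h = N_h/N and N = 2975:
  stratum 1: (1450/2975)²·(1 − 186/1450)·0.93²/186 = 0.000962929
  stratum 2: (725/2975)²·(1 − 96/725)·1.99²/96 = 0.00212544
  stratum 3: (800/2975)²·(1 − 124/800)·0.47²/124 = 0.000108852
V_st = 0.00319722
V_srs = (1 − 406/2975)·5.116/406 = 0.0108813
Relative efficiency = V_srs / V_st = 0.0108813/0.00319722 = 3.4034

RE ≈ 3.403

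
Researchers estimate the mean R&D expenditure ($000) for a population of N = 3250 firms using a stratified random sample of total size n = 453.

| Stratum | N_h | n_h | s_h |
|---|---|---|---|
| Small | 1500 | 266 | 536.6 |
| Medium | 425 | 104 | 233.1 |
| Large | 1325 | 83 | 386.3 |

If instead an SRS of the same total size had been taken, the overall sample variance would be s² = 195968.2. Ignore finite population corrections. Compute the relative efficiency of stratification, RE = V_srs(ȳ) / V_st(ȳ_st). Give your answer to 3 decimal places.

RE ≈ 0.804

V̂(ȳ_st) = Σ W_h² s_h²/n_h, with W_h = N_h/N and N = 3250:
  stratum Small: (1500/3250)²·536.6²/266 = 230.587
  stratum Medium: (425/3250)²·233.1²/104 = 8.93434
  stratum Large: (1325/3250)²·386.3²/83 = 298.838
V_st = 538.36
V_srs = s²/n = 195968.2/453 = 432.601
Relative efficiency = V_srs / V_st = 432.601/538.36 = 0.8036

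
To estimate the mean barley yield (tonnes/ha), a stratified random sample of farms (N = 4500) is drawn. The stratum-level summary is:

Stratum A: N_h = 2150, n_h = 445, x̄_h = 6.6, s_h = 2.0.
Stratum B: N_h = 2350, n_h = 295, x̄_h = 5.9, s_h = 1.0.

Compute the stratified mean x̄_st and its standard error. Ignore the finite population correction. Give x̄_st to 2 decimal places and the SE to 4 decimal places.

x̄_st = Σ W_h x̄_h = (2150·6.6 + 2350·5.9)/4500 = 6.23444
V̂(x̄_st) = Σ W_h² s_h²/n_h, with W_h = N_h/N and N = 4500:
  stratum A: (2150/4500)²·2.0²/445 = 0.00205188
  stratum B: (2350/4500)²·1.0²/295 = 0.000924461
V̂(x̄_st) = 0.00297634
SE(x̄_st) = √0.00297634 = 0.0545559

x̄_st ≈ 6.23, SE ≈ 0.0546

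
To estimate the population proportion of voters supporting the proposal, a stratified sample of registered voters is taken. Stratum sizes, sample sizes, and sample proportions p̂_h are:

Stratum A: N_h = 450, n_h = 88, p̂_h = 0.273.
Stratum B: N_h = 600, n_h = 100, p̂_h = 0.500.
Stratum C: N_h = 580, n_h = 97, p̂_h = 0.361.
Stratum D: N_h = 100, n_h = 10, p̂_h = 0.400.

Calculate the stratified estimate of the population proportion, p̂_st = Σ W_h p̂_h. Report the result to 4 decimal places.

N = 1730; stratum weights W_h = N_h/N.
p̂_st = Σ W_h p̂_h = (450·0.273 + 600·0.500 + 580·0.361 + 100·0.400)/1730 = 0.38857

p̂_st ≈ 0.3886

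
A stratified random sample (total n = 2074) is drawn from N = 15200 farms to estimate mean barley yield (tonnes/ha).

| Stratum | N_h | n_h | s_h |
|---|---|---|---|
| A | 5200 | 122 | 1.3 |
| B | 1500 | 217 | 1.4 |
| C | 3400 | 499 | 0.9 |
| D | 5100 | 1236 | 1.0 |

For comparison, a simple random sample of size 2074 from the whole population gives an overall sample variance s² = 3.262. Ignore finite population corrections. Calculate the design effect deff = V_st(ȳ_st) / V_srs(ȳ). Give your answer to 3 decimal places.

deff ≈ 1.196

V̂(ȳ_st) = Σ W_h² s_h²/n_h, with W_h = N_h/N and N = 15200:
  stratum A: (5200/15200)²·1.3²/122 = 0.00162124
  stratum B: (1500/15200)²·1.4²/217 = 8.79613e-05
  stratum C: (3400/15200)²·0.9²/499 = 8.12185e-05
  stratum D: (5100/15200)²·1.0²/1236 = 9.10825e-05
V_st = 0.0018815
V_srs = s²/n = 3.262/2074 = 0.00157281
deff = V_st / V_srs = 0.0018815/0.00157281 = 1.1963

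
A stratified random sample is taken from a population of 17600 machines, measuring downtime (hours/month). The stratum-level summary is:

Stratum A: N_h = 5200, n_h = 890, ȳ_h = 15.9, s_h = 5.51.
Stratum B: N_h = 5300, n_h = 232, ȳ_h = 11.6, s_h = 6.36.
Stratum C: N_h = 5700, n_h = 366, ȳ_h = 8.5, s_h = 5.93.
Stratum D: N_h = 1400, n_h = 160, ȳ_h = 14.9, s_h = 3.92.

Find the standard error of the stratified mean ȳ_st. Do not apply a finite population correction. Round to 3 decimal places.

SE(ȳ_st) ≈ 0.172

V̂(ȳ_st) = Σ W_h² s_h²/n_h, with W_h = N_h/N and N = 17600:
  stratum A: (5200/17600)²·5.51²/890 = 0.00297779
  stratum B: (5300/17600)²·6.36²/232 = 0.0158108
  stratum C: (5700/17600)²·5.93²/366 = 0.0100775
  stratum D: (1400/17600)²·3.92²/160 = 0.000607691
V̂(ȳ_st) = 0.0294737
SE(ȳ_st) = √0.0294737 = 0.171679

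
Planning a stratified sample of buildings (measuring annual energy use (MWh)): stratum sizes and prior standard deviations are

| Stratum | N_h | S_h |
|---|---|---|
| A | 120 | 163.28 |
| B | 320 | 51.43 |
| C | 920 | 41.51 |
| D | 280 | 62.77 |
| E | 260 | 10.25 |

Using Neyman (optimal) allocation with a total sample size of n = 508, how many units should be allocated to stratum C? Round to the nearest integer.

205

Neyman allocation: n_h = n · N_h S_h / Σ N_i S_i, with n = 508.
  stratum A: N_h·S_h = 120·163.28 = 19593.60
  stratum B: N_h·S_h = 320·51.43 = 16457.60
  stratum C: N_h·S_h = 920·41.51 = 38189.20
  stratum D: N_h·S_h = 280·62.77 = 17575.60
  stratum E: N_h·S_h = 260·10.25 = 2665.00
Σ N_h S_h = 94481.00
n for stratum C = 508·38189.20/94481.00 = 205.333 → 205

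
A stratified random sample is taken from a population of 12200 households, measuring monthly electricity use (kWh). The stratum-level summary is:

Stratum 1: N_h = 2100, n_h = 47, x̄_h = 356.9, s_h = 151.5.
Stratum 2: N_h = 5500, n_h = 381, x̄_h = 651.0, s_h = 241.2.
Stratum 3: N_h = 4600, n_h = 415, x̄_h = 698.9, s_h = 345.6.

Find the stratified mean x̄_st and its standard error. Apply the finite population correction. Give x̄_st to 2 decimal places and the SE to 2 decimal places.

x̄_st ≈ 618.44, SE ≈ 8.96

x̄_st = Σ W_h x̄_h = (2100·356.9 + 5500·651.0 + 4600·698.9)/12200 = 618.43689
V̂(x̄_st) = Σ W_h² (1 − n_h/N_h) s_h²/n_h, with W_h = N_h/N and N = 12200:
  stratum 1: (2100/12200)²·(1 − 47/2100)·151.5²/47 = 14.1454
  stratum 2: (5500/12200)²·(1 − 381/5500)·241.2²/381 = 28.884
  stratum 3: (4600/12200)²·(1 − 415/4600)·345.6²/415 = 37.2249
V̂(x̄_st) = 80.2543
SE(x̄_st) = √80.2543 = 8.95848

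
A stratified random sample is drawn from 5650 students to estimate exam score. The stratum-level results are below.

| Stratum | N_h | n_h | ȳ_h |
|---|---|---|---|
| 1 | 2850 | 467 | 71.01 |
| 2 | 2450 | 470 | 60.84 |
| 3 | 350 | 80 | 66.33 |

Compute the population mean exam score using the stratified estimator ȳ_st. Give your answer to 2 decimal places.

ȳ_st ≈ 66.31

N = Σ N_h = 5650. Stratum weights W_h = N_h/N.
ȳ_st = (2850·71.01 + 2450·60.84 + 350·66.33) / 5650 = 66.3101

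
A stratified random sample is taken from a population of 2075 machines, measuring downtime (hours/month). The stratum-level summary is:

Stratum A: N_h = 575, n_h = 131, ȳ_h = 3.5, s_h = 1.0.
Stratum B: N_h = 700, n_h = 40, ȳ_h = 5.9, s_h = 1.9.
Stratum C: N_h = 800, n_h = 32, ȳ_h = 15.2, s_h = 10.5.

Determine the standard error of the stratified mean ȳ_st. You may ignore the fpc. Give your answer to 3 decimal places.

SE(ȳ_st) ≈ 0.723

V̂(ȳ_st) = Σ W_h² s_h²/n_h, with W_h = N_h/N and N = 2075:
  stratum A: (575/2075)²·1.0²/131 = 0.000586176
  stratum B: (700/2075)²·1.9²/40 = 0.0102709
  stratum C: (800/2075)²·10.5²/32 = 0.512121
V̂(ȳ_st) = 0.522978
SE(ȳ_st) = √0.522978 = 0.723172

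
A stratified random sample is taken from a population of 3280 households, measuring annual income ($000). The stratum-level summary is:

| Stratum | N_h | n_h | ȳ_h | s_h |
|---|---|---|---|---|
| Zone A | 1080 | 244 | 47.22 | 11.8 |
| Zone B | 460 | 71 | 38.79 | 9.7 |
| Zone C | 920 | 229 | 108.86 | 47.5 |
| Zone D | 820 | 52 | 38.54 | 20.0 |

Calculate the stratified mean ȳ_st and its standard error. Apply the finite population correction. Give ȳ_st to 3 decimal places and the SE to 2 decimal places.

ȳ_st = Σ W_h ȳ_h = (1080·47.22 + 460·38.79 + 920·108.86 + 820·38.54)/3280 = 61.15701
V̂(ȳ_st) = Σ W_h² (1 − n_h/N_h) s_h²/n_h, with W_h = N_h/N and N = 3280:
  stratum Zone A: (1080/3280)²·(1 − 244/1080)·11.8²/244 = 0.0478913
  stratum Zone B: (460/3280)²·(1 − 71/460)·9.7²/71 = 0.0220417
  stratum Zone C: (920/3280)²·(1 − 229/920)·47.5²/229 = 0.582197
  stratum Zone D: (820/3280)²·(1 − 52/820)·20.0²/52 = 0.450281
V̂(ȳ_st) = 1.10241
SE(ȳ_st) = √1.10241 = 1.04996

ȳ_st ≈ 61.157, SE ≈ 1.05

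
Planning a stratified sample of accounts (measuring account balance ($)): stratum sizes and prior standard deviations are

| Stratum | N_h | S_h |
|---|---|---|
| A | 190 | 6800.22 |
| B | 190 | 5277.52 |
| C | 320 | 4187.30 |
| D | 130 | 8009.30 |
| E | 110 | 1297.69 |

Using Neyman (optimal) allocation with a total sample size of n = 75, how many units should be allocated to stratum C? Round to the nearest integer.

21

Neyman allocation: n_h = n · N_h S_h / Σ N_i S_i, with n = 75.
  stratum A: N_h·S_h = 190·6800.22 = 1292041.80
  stratum B: N_h·S_h = 190·5277.52 = 1002728.80
  stratum C: N_h·S_h = 320·4187.30 = 1339936.00
  stratum D: N_h·S_h = 130·8009.30 = 1041209.00
  stratum E: N_h·S_h = 110·1297.69 = 142745.90
Σ N_h S_h = 4818661.50
n for stratum C = 75·1339936.00/4818661.50 = 20.855 → 21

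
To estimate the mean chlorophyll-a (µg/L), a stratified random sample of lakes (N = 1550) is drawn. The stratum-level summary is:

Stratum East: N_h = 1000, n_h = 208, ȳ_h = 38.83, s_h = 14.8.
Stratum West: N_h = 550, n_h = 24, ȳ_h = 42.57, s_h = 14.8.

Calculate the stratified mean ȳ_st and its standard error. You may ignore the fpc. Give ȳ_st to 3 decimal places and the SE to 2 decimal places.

ȳ_st ≈ 40.157, SE ≈ 1.26

ȳ_st = Σ W_h ȳ_h = (1000·38.83 + 550·42.57)/1550 = 40.15710
V̂(ȳ_st) = Σ W_h² s_h²/n_h, with W_h = N_h/N and N = 1550:
  stratum East: (1000/1550)²·14.8²/208 = 0.438325
  stratum West: (550/1550)²·14.8²/24 = 1.14914
V̂(ȳ_st) = 1.58747
SE(ȳ_st) = √1.58747 = 1.25995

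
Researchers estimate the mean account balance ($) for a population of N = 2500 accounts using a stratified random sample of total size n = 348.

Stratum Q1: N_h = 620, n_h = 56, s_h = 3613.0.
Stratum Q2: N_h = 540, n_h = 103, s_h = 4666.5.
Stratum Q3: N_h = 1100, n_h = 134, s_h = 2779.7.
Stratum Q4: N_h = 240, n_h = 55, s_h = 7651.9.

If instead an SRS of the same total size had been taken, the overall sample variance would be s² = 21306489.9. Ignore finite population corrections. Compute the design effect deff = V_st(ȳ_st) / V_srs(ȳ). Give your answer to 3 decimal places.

V̂(ȳ_st) = Σ W_h² s_h²/n_h, with W_h = N_h/N and N = 2500:
  stratum Q1: (620/2500)²·3613.0²/56 = 14336.8
  stratum Q2: (540/2500)²·4666.5²/103 = 9863.99
  stratum Q3: (1100/2500)²·2779.7²/134 = 11163.4
  stratum Q4: (240/2500)²·7651.9²/55 = 9811.11
V_st = 45175.3
V_srs = s²/n = 21306489.9/348 = 61225.5
deff = V_st / V_srs = 45175.3/61225.5 = 0.7379

deff ≈ 0.738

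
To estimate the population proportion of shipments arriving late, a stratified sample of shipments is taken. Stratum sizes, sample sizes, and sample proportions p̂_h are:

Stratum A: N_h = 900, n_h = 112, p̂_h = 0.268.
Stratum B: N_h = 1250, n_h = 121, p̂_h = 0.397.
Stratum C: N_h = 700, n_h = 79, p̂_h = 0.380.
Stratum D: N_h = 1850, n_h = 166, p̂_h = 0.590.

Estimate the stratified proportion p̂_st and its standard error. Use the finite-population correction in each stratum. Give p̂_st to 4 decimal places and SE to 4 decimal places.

p̂_st ≈ 0.4457, SE ≈ 0.0212

N = 4700; stratum weights W_h = N_h/N.
p̂_st = Σ W_h p̂_h = (900·0.268 + 1250·0.397 + 700·0.380 + 1850·0.590)/4700 = 0.44573
V̂(p̂_st) = Σ W_h² (1 − n_h/N_h) p̂_h(1−p̂_h)/(n_h−1):
  stratum A: (900/4700)²·(1 − 112/900)·0.268·0.732/111 = 5.67409e-05
  stratum B: (1250/4700)²·(1 − 121/1250)·0.397·0.603/120 = 0.000127449
  stratum C: (700/4700)²·(1 − 79/700)·0.380·0.620/78 = 5.94394e-05
  stratum D: (1850/4700)²·(1 − 166/1850)·0.590·0.410/165 = 0.000206762
V̂(p̂_st) = 0.00045039; SE = √V̂ = 0.0212224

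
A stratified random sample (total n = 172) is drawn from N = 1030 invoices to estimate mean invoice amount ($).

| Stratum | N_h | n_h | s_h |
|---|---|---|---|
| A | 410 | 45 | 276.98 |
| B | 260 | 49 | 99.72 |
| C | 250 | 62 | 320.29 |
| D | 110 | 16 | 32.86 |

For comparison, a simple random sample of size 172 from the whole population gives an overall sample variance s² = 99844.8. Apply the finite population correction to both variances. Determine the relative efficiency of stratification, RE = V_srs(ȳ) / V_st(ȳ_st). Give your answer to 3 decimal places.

RE ≈ 1.488

V̂(ȳ_st) = Σ W_h² (1 − n_h/N_h) s_h²/n_h, with W_h = N_h/N and N = 1030:
  stratum A: (410/1030)²·(1 − 45/410)·276.98²/45 = 240.484
  stratum B: (260/1030)²·(1 − 49/260)·99.72²/49 = 10.4942
  stratum C: (250/1030)²·(1 − 62/250)·320.29²/62 = 73.3024
  stratum D: (110/1030)²·(1 − 16/110)·32.86²/16 = 0.657751
V_st = 324.939
V_srs = (1 − 172/1030)·99844.8/172 = 483.556
Relative efficiency = V_srs / V_st = 483.556/324.939 = 1.4881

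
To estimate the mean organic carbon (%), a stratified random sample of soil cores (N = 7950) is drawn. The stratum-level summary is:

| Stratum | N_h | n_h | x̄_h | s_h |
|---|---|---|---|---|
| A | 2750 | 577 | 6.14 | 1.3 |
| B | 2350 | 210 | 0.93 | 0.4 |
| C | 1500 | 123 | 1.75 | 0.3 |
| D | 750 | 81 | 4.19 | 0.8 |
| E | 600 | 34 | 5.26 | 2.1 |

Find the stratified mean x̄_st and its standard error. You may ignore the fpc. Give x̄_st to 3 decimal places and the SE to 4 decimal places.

x̄_st ≈ 3.521, SE ≈ 0.0354

x̄_st = Σ W_h x̄_h = (2750·6.14 + 2350·0.93 + 1500·1.75 + 750·4.19 + 600·5.26)/7950 = 3.52126
V̂(x̄_st) = Σ W_h² s_h²/n_h, with W_h = N_h/N and N = 7950:
  stratum A: (2750/7950)²·1.3²/577 = 0.000350463
  stratum B: (2350/7950)²·0.4²/210 = 6.65736e-05
  stratum C: (1500/7950)²·0.3²/123 = 2.60487e-05
  stratum D: (750/7950)²·0.8²/81 = 7.03207e-05
  stratum E: (600/7950)²·2.1²/34 = 0.000738802
V̂(x̄_st) = 0.00125221
SE(x̄_st) = √0.00125221 = 0.0353865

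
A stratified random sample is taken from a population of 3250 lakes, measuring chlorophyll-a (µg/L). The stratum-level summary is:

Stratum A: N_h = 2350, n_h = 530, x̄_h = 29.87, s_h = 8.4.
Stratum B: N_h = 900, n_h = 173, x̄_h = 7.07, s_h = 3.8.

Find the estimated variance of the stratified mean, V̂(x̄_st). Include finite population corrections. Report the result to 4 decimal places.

V̂(x̄_st) ≈ 0.0591

V̂(x̄_st) = Σ W_h² (1 − n_h/N_h) s_h²/n_h, with W_h = N_h/N and N = 3250:
  stratum A: (2350/3250)²·(1 − 530/2350)·8.4²/530 = 0.0539082
  stratum B: (900/3250)²·(1 − 173/900)·3.8²/173 = 0.00517049
V̂(x̄_st) = 0.0590787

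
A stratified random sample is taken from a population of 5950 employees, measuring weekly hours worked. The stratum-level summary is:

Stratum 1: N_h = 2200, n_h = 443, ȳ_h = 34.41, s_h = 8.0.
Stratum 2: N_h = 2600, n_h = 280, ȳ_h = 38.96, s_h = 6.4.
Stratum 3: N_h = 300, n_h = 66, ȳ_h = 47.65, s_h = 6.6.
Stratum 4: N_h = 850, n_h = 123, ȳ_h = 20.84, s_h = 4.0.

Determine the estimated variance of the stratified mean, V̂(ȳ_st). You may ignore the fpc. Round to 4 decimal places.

V̂(ȳ_st) ≈ 0.0520

V̂(ȳ_st) = Σ W_h² s_h²/n_h, with W_h = N_h/N and N = 5950:
  stratum 1: (2200/5950)²·8.0²/443 = 0.0197509
  stratum 2: (2600/5950)²·6.4²/280 = 0.0279328
  stratum 3: (300/5950)²·6.6²/66 = 0.00167785
  stratum 4: (850/5950)²·4.0²/123 = 0.00265472
V̂(ȳ_st) = 0.0520163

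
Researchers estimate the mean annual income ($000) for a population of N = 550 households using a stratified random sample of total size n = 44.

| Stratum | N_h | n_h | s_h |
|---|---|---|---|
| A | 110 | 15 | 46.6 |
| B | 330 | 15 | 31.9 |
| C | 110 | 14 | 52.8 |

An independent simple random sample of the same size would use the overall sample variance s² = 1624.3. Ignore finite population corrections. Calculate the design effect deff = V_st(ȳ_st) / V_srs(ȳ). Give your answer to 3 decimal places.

deff ≈ 1.034

V̂(ȳ_st) = Σ W_h² s_h²/n_h, with W_h = N_h/N and N = 550:
  stratum A: (110/550)²·46.6²/15 = 5.79083
  stratum B: (330/550)²·31.9²/15 = 24.4226
  stratum C: (110/550)²·52.8²/14 = 7.96526
V_st = 38.1787
V_srs = s²/n = 1624.3/44 = 36.9159
deff = V_st / V_srs = 38.1787/36.9159 = 1.0342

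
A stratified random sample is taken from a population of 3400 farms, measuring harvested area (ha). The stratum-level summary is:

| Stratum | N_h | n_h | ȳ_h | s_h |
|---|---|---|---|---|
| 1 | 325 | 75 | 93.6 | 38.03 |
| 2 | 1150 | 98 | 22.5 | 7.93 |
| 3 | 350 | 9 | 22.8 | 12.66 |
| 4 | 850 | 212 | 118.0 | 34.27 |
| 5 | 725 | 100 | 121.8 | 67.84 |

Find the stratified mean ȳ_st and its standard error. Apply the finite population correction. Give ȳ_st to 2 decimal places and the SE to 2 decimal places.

ȳ_st = Σ W_h ȳ_h = (325·93.6 + 1150·22.5 + 350·22.8 + 850·118.0 + 725·121.8)/3400 = 74.37647
V̂(ȳ_st) = Σ W_h² (1 − n_h/N_h) s_h²/n_h, with W_h = N_h/N and N = 3400:
  stratum 1: (325/3400)²·(1 − 75/325)·38.03²/75 = 0.135537
  stratum 2: (1150/3400)²·(1 − 98/1150)·7.93²/98 = 0.0671546
  stratum 3: (350/3400)²·(1 − 9/350)·12.66²/9 = 0.183861
  stratum 4: (850/3400)²·(1 − 212/850)·34.27²/212 = 0.259881
  stratum 5: (725/3400)²·(1 − 100/725)·67.84²/100 = 1.80398
V̂(ȳ_st) = 2.45041
SE(ȳ_st) = √2.45041 = 1.56538

ȳ_st ≈ 74.38, SE ≈ 1.57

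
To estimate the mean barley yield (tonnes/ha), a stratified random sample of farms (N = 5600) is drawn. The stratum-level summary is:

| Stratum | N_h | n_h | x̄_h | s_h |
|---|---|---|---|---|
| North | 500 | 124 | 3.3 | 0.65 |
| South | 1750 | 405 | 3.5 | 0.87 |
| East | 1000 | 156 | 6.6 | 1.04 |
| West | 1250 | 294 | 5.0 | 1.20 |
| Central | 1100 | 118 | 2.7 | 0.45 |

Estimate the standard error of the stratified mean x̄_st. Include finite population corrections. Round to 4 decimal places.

SE(x̄_st) ≈ 0.0244

V̂(x̄_st) = Σ W_h² (1 − n_h/N_h) s_h²/n_h, with W_h = N_h/N and N = 5600:
  stratum North: (500/5600)²·(1 − 124/500)·0.65²/124 = 2.04262e-05
  stratum South: (1750/5600)²·(1 − 405/1750)·0.87²/405 = 0.000140271
  stratum East: (1000/5600)²·(1 − 156/1000)·1.04²/156 = 0.000186599
  stratum West: (1250/5600)²·(1 − 294/1250)·1.20²/294 = 0.000186641
  stratum Central: (1100/5600)²·(1 − 118/1100)·0.45²/118 = 5.91114e-05
V̂(x̄_st) = 0.000593048
SE(x̄_st) = √0.000593048 = 0.0243526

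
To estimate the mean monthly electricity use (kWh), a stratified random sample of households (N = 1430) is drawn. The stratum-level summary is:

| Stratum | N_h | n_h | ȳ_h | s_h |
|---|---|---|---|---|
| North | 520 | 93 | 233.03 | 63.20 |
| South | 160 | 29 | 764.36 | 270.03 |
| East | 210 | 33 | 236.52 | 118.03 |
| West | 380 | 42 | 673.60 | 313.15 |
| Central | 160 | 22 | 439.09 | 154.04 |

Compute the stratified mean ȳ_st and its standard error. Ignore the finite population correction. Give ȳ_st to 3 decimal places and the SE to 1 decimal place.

ȳ_st ≈ 433.122, SE ≈ 15.0

ȳ_st = Σ W_h ȳ_h = (520·233.03 + 160·764.36 + 210·236.52 + 380·673.60 + 160·439.09)/1430 = 433.12224
V̂(ȳ_st) = Σ W_h² s_h²/n_h, with W_h = N_h/N and N = 1430:
  stratum North: (520/1430)²·63.20²/93 = 5.67918
  stratum South: (160/1430)²·270.03²/29 = 31.477
  stratum East: (210/1430)²·118.03²/33 = 9.10411
  stratum West: (380/1430)²·313.15²/42 = 164.873
  stratum Central: (160/1430)²·154.04²/22 = 13.5024
V̂(ȳ_st) = 224.636
SE(ȳ_st) = √224.636 = 14.9879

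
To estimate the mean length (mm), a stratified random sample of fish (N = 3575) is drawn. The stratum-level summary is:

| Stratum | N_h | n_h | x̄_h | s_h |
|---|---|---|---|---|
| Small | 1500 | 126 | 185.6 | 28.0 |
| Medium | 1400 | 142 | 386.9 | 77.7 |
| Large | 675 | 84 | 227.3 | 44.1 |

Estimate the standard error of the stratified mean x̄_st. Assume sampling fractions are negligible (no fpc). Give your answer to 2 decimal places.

V̂(x̄_st) = Σ W_h² s_h²/n_h, with W_h = N_h/N and N = 3575:
  stratum Small: (1500/3575)²·28.0²/126 = 1.09541
  stratum Medium: (1400/3575)²·77.7²/142 = 6.52015
  stratum Large: (675/3575)²·44.1²/84 = 0.825379
V̂(x̄_st) = 8.44094
SE(x̄_st) = √8.44094 = 2.90533

SE(x̄_st) ≈ 2.91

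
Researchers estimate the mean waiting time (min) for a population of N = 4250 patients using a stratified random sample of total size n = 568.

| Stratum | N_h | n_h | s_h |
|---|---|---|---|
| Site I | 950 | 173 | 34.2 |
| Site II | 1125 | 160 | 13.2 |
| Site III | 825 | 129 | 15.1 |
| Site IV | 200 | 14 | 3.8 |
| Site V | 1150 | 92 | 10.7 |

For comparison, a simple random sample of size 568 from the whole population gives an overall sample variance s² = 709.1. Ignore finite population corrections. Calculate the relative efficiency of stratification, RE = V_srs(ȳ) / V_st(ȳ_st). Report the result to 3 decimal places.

RE ≈ 2.174

V̂(ȳ_st) = Σ W_h² s_h²/n_h, with W_h = N_h/N and N = 4250:
  stratum Site I: (950/4250)²·34.2²/173 = 0.337812
  stratum Site II: (1125/4250)²·13.2²/160 = 0.0763054
  stratum Site III: (825/4250)²·15.1²/129 = 0.0666031
  stratum Site IV: (200/4250)²·3.8²/14 = 0.00228413
  stratum Site V: (1150/4250)²·10.7²/92 = 0.0911166
V_st = 0.574121
V_srs = s²/n = 709.1/568 = 1.24842
Relative efficiency = V_srs / V_st = 1.24842/0.574121 = 2.1745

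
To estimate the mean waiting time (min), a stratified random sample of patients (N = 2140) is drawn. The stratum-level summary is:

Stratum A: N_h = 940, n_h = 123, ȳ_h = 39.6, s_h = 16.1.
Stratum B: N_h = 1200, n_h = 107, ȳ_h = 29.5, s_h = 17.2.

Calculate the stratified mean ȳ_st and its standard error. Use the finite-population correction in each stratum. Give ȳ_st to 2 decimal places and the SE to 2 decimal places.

ȳ_st = Σ W_h ȳ_h = (940·39.6 + 1200·29.5)/2140 = 33.93645
V̂(ȳ_st) = Σ W_h² (1 − n_h/N_h) s_h²/n_h, with W_h = N_h/N and N = 2140:
  stratum A: (940/2140)²·(1 − 123/940)·16.1²/123 = 0.353402
  stratum B: (1200/2140)²·(1 − 107/1200)·17.2²/107 = 0.791857
V̂(ȳ_st) = 1.14526
SE(ȳ_st) = √1.14526 = 1.07017

ȳ_st ≈ 33.94, SE ≈ 1.07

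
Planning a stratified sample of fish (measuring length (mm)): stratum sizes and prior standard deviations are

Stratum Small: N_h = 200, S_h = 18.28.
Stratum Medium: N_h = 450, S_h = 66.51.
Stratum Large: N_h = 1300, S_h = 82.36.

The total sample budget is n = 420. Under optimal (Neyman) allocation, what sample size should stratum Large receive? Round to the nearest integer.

Neyman allocation: n_h = n · N_h S_h / Σ N_i S_i, with n = 420.
  stratum Small: N_h·S_h = 200·18.28 = 3656.00
  stratum Medium: N_h·S_h = 450·66.51 = 29929.50
  stratum Large: N_h·S_h = 1300·82.36 = 107068.00
Σ N_h S_h = 140653.50
n for stratum Large = 420·107068.00/140653.50 = 319.712 → 320

320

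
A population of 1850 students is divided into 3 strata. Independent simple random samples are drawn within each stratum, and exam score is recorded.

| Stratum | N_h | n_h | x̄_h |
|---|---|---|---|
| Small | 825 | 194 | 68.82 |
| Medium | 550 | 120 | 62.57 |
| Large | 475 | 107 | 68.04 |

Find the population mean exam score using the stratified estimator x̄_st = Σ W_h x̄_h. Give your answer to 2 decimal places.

x̄_st ≈ 66.76

N = Σ N_h = 1850. Stratum weights W_h = N_h/N.
x̄_st = (825·68.82 + 550·62.57 + 475·68.04) / 1850 = 66.7616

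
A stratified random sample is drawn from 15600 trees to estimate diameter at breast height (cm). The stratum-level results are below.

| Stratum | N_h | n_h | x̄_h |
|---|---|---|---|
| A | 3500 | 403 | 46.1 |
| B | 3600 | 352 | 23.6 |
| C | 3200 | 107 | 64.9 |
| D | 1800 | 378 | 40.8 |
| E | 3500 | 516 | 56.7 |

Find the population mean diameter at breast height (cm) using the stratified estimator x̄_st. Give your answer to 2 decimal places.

N = Σ N_h = 15600. Stratum weights W_h = N_h/N.
x̄_st = (3500·46.1 + 3600·23.6 + 3200·64.9 + 1800·40.8 + 3500·56.7) / 15600 = 46.5308

x̄_st ≈ 46.53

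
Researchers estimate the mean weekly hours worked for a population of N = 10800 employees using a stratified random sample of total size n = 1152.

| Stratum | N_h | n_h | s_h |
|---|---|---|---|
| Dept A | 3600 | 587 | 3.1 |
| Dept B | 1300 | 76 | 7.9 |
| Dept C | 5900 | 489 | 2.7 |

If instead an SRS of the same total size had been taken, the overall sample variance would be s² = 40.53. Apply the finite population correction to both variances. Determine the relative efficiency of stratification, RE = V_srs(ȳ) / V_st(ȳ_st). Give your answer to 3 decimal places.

V̂(ȳ_st) = Σ W_h² (1 − n_h/N_h) s_h²/n_h, with W_h = N_h/N and N = 10800:
  stratum Dept A: (3600/10800)²·(1 − 587/3600)·3.1²/587 = 0.00152244
  stratum Dept B: (1300/10800)²·(1 − 76/1300)·7.9²/76 = 0.0112026
  stratum Dept C: (5900/10800)²·(1 − 489/5900)·2.7²/489 = 0.00408038
V_st = 0.0168054
V_srs = (1 − 1152/10800)·40.53/1152 = 0.0314295
Relative efficiency = V_srs / V_st = 0.0314295/0.0168054 = 1.8702

RE ≈ 1.870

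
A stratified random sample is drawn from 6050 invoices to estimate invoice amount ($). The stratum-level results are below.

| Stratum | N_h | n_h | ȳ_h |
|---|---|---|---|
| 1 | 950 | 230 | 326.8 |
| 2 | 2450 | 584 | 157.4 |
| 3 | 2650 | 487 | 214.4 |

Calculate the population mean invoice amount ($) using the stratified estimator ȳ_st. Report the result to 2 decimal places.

N = Σ N_h = 6050. Stratum weights W_h = N_h/N.
ȳ_st = (950·326.8 + 2450·157.4 + 2650·214.4) / 6050 = 208.9669

ȳ_st ≈ 208.97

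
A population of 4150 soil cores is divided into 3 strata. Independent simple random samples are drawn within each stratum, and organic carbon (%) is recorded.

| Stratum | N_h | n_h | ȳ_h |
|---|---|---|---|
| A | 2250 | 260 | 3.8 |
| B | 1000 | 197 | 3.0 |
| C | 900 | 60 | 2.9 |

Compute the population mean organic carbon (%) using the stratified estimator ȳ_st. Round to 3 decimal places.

N = Σ N_h = 4150. Stratum weights W_h = N_h/N.
ȳ_st = (2250·3.8 + 1000·3.0 + 900·2.9) / 4150 = 3.41205

ȳ_st ≈ 3.412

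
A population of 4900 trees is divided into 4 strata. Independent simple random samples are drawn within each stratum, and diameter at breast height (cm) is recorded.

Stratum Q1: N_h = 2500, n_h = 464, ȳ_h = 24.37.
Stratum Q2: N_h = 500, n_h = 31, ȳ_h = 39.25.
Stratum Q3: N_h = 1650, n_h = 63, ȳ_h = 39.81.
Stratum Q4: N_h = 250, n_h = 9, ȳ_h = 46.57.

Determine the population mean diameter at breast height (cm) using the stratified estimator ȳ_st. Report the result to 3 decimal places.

ȳ_st ≈ 32.220

N = Σ N_h = 4900. Stratum weights W_h = N_h/N.
ȳ_st = (2500·24.37 + 500·39.25 + 1650·39.81 + 250·46.57) / 4900 = 32.22020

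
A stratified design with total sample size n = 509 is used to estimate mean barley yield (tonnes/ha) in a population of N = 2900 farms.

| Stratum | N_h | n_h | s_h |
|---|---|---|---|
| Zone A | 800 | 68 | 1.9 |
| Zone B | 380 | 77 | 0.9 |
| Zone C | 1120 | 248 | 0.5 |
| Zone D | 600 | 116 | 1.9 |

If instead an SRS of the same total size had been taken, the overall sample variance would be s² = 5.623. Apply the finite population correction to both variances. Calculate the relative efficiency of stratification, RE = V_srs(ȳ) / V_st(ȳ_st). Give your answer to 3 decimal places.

V̂(ȳ_st) = Σ W_h² (1 − n_h/N_h) s_h²/n_h, with W_h = N_h/N and N = 2900:
  stratum Zone A: (800/2900)²·(1 − 68/800)·1.9²/68 = 0.00369661
  stratum Zone B: (380/2900)²·(1 − 77/380)·0.9²/77 = 0.000144021
  stratum Zone C: (1120/2900)²·(1 − 248/1120)·0.5²/248 = 0.000117065
  stratum Zone D: (600/2900)²·(1 − 116/600)·1.9²/116 = 0.00107461
V_st = 0.0050323
V_srs = (1 − 509/2900)·5.623/509 = 0.00910819
Relative efficiency = V_srs / V_st = 0.00910819/0.0050323 = 1.8099

RE ≈ 1.810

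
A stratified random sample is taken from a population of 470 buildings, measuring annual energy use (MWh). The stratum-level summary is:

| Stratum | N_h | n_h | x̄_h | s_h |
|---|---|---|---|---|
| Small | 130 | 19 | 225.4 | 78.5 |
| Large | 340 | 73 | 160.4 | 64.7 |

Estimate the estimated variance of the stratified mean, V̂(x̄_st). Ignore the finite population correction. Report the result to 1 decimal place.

V̂(x̄_st) ≈ 54.8

V̂(x̄_st) = Σ W_h² s_h²/n_h, with W_h = N_h/N and N = 470:
  stratum Small: (130/470)²·78.5²/19 = 24.8129
  stratum Large: (340/470)²·64.7²/73 = 30.0087
V̂(x̄_st) = 54.8216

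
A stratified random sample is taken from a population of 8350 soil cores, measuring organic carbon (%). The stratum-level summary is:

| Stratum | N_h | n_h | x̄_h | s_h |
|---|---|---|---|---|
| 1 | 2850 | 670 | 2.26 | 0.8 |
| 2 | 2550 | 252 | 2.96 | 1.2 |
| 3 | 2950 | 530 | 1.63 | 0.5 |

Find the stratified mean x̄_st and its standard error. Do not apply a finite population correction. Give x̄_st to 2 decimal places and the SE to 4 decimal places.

x̄_st ≈ 2.25, SE ≈ 0.0265

x̄_st = Σ W_h x̄_h = (2850·2.26 + 2550·2.96 + 2950·1.63)/8350 = 2.25120
V̂(x̄_st) = Σ W_h² s_h²/n_h, with W_h = N_h/N and N = 8350:
  stratum 1: (2850/8350)²·0.8²/670 = 0.000111281
  stratum 2: (2550/8350)²·1.2²/252 = 0.000532929
  stratum 3: (2950/8350)²·0.5²/530 = 5.88756e-05
V̂(x̄_st) = 0.000703086
SE(x̄_st) = √0.000703086 = 0.0265158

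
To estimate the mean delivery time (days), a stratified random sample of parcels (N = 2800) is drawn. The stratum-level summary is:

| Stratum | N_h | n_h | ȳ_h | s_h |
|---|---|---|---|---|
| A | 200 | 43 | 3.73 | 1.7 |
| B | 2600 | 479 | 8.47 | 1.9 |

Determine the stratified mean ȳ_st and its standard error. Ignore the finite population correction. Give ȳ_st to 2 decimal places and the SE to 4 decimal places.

ȳ_st = Σ W_h ȳ_h = (200·3.73 + 2600·8.47)/2800 = 8.13143
V̂(ȳ_st) = Σ W_h² s_h²/n_h, with W_h = N_h/N and N = 2800:
  stratum A: (200/2800)²·1.7²/43 = 0.000342905
  stratum B: (2600/2800)²·1.9²/479 = 0.00649834
V̂(ȳ_st) = 0.00684124
SE(ȳ_st) = √0.00684124 = 0.0827118

ȳ_st ≈ 8.13, SE ≈ 0.0827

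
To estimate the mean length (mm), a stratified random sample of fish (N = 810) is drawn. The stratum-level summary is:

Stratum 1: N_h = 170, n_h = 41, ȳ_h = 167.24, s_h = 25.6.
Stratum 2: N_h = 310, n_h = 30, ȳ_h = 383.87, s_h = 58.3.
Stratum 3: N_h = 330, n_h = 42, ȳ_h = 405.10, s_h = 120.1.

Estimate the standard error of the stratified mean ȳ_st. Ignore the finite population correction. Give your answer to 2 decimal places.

V̂(ȳ_st) = Σ W_h² s_h²/n_h, with W_h = N_h/N and N = 810:
  stratum 1: (170/810)²·25.6²/41 = 0.704083
  stratum 2: (310/810)²·58.3²/30 = 16.5947
  stratum 3: (330/810)²·120.1²/42 = 57.0026
V̂(ȳ_st) = 74.3014
SE(ȳ_st) = √74.3014 = 8.61982

SE(ȳ_st) ≈ 8.62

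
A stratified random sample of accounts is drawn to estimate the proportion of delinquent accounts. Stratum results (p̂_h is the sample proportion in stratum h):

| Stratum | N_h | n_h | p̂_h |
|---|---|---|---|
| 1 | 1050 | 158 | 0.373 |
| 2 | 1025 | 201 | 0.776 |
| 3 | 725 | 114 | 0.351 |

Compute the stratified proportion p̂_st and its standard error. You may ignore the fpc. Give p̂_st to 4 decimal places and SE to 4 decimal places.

N = 2800; stratum weights W_h = N_h/N.
p̂_st = Σ W_h p̂_h = (1050·0.373 + 1025·0.776 + 725·0.351)/2800 = 0.51483
V̂(p̂_st) = Σ W_h² p̂_h(1−p̂_h)/(n_h−1):
  stratum 1: (1050/2800)²·0.373·0.627/157 = 0.000209478
  stratum 2: (1025/2800)²·0.776·0.224/200 = 0.000116469
  stratum 3: (725/2800)²·0.351·0.649/113 = 0.000135155
V̂(p̂_st) = 0.000461103; SE = √V̂ = 0.0214733

p̂_st ≈ 0.5148, SE ≈ 0.0215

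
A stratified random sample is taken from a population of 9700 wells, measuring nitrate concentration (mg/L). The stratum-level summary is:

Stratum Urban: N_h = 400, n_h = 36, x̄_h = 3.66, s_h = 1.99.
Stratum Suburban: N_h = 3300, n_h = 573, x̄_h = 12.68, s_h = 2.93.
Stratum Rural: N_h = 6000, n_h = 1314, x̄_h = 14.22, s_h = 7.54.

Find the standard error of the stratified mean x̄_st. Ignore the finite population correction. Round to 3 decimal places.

V̂(x̄_st) = Σ W_h² s_h²/n_h, with W_h = N_h/N and N = 9700:
  stratum Urban: (400/9700)²·1.99²/36 = 0.00018706
  stratum Suburban: (3300/9700)²·2.93²/573 = 0.00173406
  stratum Rural: (6000/9700)²·7.54²/1314 = 0.0165541
V̂(x̄_st) = 0.0184753
SE(x̄_st) = √0.0184753 = 0.135924

SE(x̄_st) ≈ 0.136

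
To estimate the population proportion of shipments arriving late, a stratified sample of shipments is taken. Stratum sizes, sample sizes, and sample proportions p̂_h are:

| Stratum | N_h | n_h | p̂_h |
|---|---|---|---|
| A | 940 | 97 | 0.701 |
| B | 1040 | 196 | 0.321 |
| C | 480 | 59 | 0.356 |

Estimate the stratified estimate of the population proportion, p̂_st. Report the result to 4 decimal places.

N = 2460; stratum weights W_h = N_h/N.
p̂_st = Σ W_h p̂_h = (940·0.701 + 1040·0.321 + 480·0.356)/2460 = 0.47303

p̂_st ≈ 0.4730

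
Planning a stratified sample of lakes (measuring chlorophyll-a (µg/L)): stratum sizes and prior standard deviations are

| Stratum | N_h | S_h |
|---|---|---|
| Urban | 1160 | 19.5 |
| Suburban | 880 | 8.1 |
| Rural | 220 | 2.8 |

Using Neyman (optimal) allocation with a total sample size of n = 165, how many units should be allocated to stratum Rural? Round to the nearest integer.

Neyman allocation: n_h = n · N_h S_h / Σ N_i S_i, with n = 165.
  stratum Urban: N_h·S_h = 1160·19.5 = 22620.00
  stratum Suburban: N_h·S_h = 880·8.1 = 7128.00
  stratum Rural: N_h·S_h = 220·2.8 = 616.00
Σ N_h S_h = 30364.00
n for stratum Rural = 165·616.00/30364.00 = 3.347 → 3

3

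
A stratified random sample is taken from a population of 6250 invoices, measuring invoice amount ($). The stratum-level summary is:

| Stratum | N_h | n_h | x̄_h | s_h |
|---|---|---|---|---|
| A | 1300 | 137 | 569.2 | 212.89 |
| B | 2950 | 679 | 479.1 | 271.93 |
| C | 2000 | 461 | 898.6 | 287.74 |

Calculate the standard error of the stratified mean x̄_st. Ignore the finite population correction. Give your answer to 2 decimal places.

V̂(x̄_st) = Σ W_h² s_h²/n_h, with W_h = N_h/N and N = 6250:
  stratum A: (1300/6250)²·212.89²/137 = 14.3125
  stratum B: (2950/6250)²·271.93²/679 = 24.2621
  stratum C: (2000/6250)²·287.74²/461 = 18.3908
V̂(x̄_st) = 56.9654
SE(x̄_st) = √56.9654 = 7.54754

SE(x̄_st) ≈ 7.55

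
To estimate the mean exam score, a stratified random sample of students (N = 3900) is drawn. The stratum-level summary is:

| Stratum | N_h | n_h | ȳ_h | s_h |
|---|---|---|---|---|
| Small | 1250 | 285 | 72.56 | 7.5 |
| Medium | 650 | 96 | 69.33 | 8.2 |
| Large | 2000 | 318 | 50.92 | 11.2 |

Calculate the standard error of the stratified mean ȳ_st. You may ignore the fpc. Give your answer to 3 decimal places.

V̂(ȳ_st) = Σ W_h² s_h²/n_h, with W_h = N_h/N and N = 3900:
  stratum Small: (1250/3900)²·7.5²/285 = 0.0202754
  stratum Medium: (650/3900)²·8.2²/96 = 0.019456
  stratum Large: (2000/3900)²·11.2²/318 = 0.103738
V̂(ȳ_st) = 0.14347
SE(ȳ_st) = √0.14347 = 0.378774

SE(ȳ_st) ≈ 0.379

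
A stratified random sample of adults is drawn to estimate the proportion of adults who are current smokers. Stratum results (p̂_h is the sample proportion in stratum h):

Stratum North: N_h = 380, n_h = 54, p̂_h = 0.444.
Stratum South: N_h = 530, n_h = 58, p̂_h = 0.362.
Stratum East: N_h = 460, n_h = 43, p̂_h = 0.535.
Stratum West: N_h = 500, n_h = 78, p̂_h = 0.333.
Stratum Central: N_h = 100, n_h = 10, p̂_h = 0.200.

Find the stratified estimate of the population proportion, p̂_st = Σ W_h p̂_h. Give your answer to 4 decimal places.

p̂_st ≈ 0.4026

N = 1970; stratum weights W_h = N_h/N.
p̂_st = Σ W_h p̂_h = (380·0.444 + 530·0.362 + 460·0.535 + 500·0.333 + 100·0.200)/1970 = 0.40263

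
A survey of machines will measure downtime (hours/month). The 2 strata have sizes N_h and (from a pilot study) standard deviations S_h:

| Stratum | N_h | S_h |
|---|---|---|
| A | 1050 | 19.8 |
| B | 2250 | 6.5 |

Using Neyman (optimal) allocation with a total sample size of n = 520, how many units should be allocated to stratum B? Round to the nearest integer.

Neyman allocation: n_h = n · N_h S_h / Σ N_i S_i, with n = 520.
  stratum A: N_h·S_h = 1050·19.8 = 20790.00
  stratum B: N_h·S_h = 2250·6.5 = 14625.00
Σ N_h S_h = 35415.00
n for stratum B = 520·14625.00/35415.00 = 214.740 → 215

215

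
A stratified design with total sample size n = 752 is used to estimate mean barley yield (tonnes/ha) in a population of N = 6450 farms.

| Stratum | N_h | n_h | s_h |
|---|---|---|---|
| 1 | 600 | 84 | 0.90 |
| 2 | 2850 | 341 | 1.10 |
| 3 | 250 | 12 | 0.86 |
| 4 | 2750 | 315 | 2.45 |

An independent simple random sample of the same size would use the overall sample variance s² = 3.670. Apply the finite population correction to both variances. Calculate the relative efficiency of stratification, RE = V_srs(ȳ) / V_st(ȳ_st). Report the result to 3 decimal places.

RE ≈ 1.124

V̂(ȳ_st) = Σ W_h² (1 − n_h/N_h) s_h²/n_h, with W_h = N_h/N and N = 6450:
  stratum 1: (600/6450)²·(1 − 84/600)·0.90²/84 = 7.17608e-05
  stratum 2: (2850/6450)²·(1 − 341/2850)·1.10²/341 = 0.000609898
  stratum 3: (250/6450)²·(1 − 12/250)·0.86²/12 = 8.81481e-05
  stratum 4: (2750/6450)²·(1 − 315/2750)·2.45²/315 = 0.00306714
V_st = 0.00383695
V_srs = (1 − 752/6450)·3.670/752 = 0.00431133
Relative efficiency = V_srs / V_st = 0.00431133/0.00383695 = 1.1236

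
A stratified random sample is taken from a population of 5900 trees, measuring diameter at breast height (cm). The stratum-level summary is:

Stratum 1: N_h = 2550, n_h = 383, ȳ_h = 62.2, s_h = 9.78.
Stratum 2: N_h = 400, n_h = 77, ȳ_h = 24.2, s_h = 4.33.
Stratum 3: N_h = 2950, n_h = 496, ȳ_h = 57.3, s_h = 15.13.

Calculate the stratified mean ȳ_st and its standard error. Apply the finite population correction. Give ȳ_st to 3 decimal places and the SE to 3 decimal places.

ȳ_st ≈ 57.174, SE ≈ 0.369

ȳ_st = Σ W_h ȳ_h = (2550·62.2 + 400·24.2 + 2950·57.3)/5900 = 57.17373
V̂(ȳ_st) = Σ W_h² (1 − n_h/N_h) s_h²/n_h, with W_h = N_h/N and N = 5900:
  stratum 1: (2550/5900)²·(1 − 383/2550)·9.78²/383 = 0.0396437
  stratum 2: (400/5900)²·(1 − 77/400)·4.33²/77 = 0.00090374
  stratum 3: (2950/5900)²·(1 − 496/2950)·15.13²/496 = 0.0959818
V̂(ȳ_st) = 0.136529
SE(ȳ_st) = √0.136529 = 0.369499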